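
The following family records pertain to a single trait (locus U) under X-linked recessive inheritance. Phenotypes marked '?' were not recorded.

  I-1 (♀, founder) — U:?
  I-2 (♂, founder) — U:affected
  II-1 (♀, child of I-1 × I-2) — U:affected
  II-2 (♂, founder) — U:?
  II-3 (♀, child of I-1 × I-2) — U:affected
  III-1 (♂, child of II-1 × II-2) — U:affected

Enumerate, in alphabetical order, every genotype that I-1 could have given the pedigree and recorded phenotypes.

I-1 ∈ {X^UX^u, X^uX^u}

U/I-1 ? ·: X^UX^u|X^uX^u
U/I-2 aff ·: X^uY
U/II-1 aff I-1×I-2: X^uX^u
U/II-2 ? ·: X^UY|X^uY
U/II-3 aff I-1×I-2: X^uX^u
U/III-1 aff II-1×II-2: X^uY
⇒ U over [I-1,I-2,II-1,II-2,II-3,III-1]: 4 consistent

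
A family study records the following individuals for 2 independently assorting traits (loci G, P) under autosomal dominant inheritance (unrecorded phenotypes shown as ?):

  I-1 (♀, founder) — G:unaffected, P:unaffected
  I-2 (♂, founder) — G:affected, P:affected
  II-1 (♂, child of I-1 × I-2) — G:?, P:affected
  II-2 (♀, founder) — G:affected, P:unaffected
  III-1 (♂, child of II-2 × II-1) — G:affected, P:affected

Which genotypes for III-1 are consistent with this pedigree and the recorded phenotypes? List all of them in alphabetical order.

III-1 ∈ {GG Pp, Gg Pp}

G/I-1 un ·: gg
G/I-2 aff ·: Gg|GG
G/II-1 ? I-1×I-2: gg|Gg
G/II-2 aff ·: Gg|GG
G/III-1 aff II-2×II-1: Gg|GG
⇒ G over [I-1,I-2,II-1,II-2,III-1]: 10 consistent
P/I-1 un ·: pp
P/I-2 aff ·: Pp|PP
P/II-1 aff I-1×I-2: Pp
P/II-2 un ·: pp
P/III-1 aff II-2×II-1: Pp
⇒ P over [I-1,I-2,II-1,II-2,III-1]: 2 consistent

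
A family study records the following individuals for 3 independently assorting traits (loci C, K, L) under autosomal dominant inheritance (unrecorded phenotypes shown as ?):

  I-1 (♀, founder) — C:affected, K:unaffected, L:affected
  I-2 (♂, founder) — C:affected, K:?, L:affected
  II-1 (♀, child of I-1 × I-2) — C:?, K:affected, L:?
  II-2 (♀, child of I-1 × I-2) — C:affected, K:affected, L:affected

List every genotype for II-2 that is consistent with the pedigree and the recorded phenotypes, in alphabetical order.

C/I-1 aff ·: Cc|CC
C/I-2 aff ·: Cc|CC
C/II-1 ? I-1×I-2: cc|Cc|CC
C/II-2 aff I-1×I-2: Cc|CC
⇒ C over [I-1,I-2,II-1,II-2]: 15 consistent
K/I-1 un ·: kk
K/I-2 ? ·: Kk|KK
K/II-1 aff I-1×I-2: Kk
K/II-2 aff I-1×I-2: Kk
⇒ K over [I-1,I-2,II-1,II-2]: 2 consistent
L/I-1 aff ·: Ll|LL
L/I-2 aff ·: Ll|LL
L/II-1 ? I-1×I-2: ll|Ll|LL
L/II-2 aff I-1×I-2: Ll|LL
⇒ L over [I-1,I-2,II-1,II-2]: 15 consistent

II-2 ∈ {CC Kk LL, CC Kk Ll, Cc Kk LL, Cc Kk Ll}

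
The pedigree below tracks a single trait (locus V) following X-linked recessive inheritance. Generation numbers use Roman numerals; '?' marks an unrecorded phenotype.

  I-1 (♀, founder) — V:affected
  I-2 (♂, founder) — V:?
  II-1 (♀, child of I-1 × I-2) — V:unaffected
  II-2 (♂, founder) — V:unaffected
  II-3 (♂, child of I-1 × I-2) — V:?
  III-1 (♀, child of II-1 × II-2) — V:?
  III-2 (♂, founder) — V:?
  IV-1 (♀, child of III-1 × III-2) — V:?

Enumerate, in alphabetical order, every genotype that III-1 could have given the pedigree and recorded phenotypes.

V/I-1 aff ·: X^vX^v
V/I-2 ? ·: X^VY
V/II-1 un I-1×I-2: X^VX^v
V/II-2 un ·: X^VY
V/II-3 ? I-1×I-2: X^vY
V/III-1 ? II-1×II-2: X^VX^V|X^VX^v
V/III-2 ? ·: X^VY|X^vY
V/IV-1 ? III-1×III-2: X^VX^V|X^VX^v|X^vX^v
⇒ V over [I-1,I-2,II-1,II-2,II-3,III-1,III-2,IV-1]: 6 consistent

III-1 ∈ {X^VX^V, X^VX^v}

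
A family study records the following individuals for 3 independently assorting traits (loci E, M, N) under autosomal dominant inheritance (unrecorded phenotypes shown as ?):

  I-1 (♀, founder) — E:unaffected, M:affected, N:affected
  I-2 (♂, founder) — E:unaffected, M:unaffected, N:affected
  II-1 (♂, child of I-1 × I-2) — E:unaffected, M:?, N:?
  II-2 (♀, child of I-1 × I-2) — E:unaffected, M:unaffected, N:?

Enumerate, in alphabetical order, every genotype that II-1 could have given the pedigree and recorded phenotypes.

E/I-1 un ·: ee
E/I-2 un ·: ee
E/II-1 un I-1×I-2: ee
E/II-2 un I-1×I-2: ee
⇒ E over [I-1,I-2,II-1,II-2]: 1 consistent
M/I-1 aff ·: Mm
M/I-2 un ·: mm
M/II-1 ? I-1×I-2: mm|Mm
M/II-2 un I-1×I-2: mm
⇒ M over [I-1,I-2,II-1,II-2]: 2 consistent
N/I-1 aff ·: Nn|NN
N/I-2 aff ·: Nn|NN
N/II-1 ? I-1×I-2: nn|Nn|NN
N/II-2 ? I-1×I-2: nn|Nn|NN
⇒ N over [I-1,I-2,II-1,II-2]: 18 consistent

II-1 ∈ {ee Mm NN, ee Mm Nn, ee Mm nn, ee mm NN, ee mm Nn, ee mm nn}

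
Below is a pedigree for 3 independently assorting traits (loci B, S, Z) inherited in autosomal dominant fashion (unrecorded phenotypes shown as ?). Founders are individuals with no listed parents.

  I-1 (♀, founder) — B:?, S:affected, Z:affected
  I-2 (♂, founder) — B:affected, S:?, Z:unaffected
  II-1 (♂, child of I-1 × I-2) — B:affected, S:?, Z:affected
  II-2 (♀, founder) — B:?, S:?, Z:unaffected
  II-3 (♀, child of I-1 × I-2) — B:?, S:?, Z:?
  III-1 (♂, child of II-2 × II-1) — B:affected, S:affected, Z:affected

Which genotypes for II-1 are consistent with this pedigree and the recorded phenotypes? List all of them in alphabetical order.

B/I-1 ? ·: bb|Bb|BB
B/I-2 aff ·: Bb|BB
B/II-1 aff I-1×I-2: Bb|BB
B/II-2 ? ·: bb|Bb|BB
B/II-3 ? I-1×I-2: bb|Bb|BB
B/III-1 aff II-2×II-1: Bb|BB
⇒ B over [I-1,I-2,II-1,II-2,II-3,III-1]: 82 consistent
S/I-1 aff ·: Ss|SS
S/I-2 ? ·: ss|Ss|SS
S/II-1 ? I-1×I-2: ss|Ss|SS
S/II-2 ? ·: ss|Ss|SS
S/II-3 ? I-1×I-2: ss|Ss|SS
S/III-1 aff II-2×II-1: Ss|SS
⇒ S over [I-1,I-2,II-1,II-2,II-3,III-1]: 92 consistent
Z/I-1 aff ·: Zz|ZZ
Z/I-2 un ·: zz
Z/II-1 aff I-1×I-2: Zz
Z/II-2 un ·: zz
Z/II-3 ? I-1×I-2: zz|Zz
Z/III-1 aff II-2×II-1: Zz
⇒ Z over [I-1,I-2,II-1,II-2,II-3,III-1]: 3 consistent

II-1 ∈ {BB SS Zz, BB Ss Zz, BB ss Zz, Bb SS Zz, Bb Ss Zz, Bb ss Zz}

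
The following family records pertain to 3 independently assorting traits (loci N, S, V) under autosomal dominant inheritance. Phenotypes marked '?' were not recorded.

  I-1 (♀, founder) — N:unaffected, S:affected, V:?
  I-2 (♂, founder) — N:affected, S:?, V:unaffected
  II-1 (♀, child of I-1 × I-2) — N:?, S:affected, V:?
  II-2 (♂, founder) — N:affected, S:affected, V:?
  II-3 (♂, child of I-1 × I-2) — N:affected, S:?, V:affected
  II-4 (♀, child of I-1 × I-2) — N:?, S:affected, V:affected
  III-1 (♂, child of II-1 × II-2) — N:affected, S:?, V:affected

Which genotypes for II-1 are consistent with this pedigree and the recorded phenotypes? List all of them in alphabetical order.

II-1 ∈ {Nn SS Vv, Nn SS vv, Nn Ss Vv, Nn Ss vv, nn SS Vv, nn SS vv, nn Ss Vv, nn Ss vv}

N/I-1 un ·: nn
N/I-2 aff ·: Nn|NN
N/II-1 ? I-1×I-2: nn|Nn
N/II-2 aff ·: Nn|NN
N/II-3 aff I-1×I-2: Nn
N/II-4 ? I-1×I-2: nn|Nn
N/III-1 aff II-1×II-2: Nn|NN
⇒ N over [I-1,I-2,II-1,II-2,II-3,II-4,III-1]: 16 consistent
S/I-1 aff ·: Ss|SS
S/I-2 ? ·: ss|Ss|SS
S/II-1 aff I-1×I-2: Ss|SS
S/II-2 aff ·: Ss|SS
S/II-3 ? I-1×I-2: ss|Ss|SS
S/II-4 aff I-1×I-2: Ss|SS
S/III-1 ? II-1×II-2: ss|Ss|SS
⇒ S over [I-1,I-2,II-1,II-2,II-3,II-4,III-1]: 130 consistent
V/I-1 ? ·: Vv|VV
V/I-2 un ·: vv
V/II-1 ? I-1×I-2: vv|Vv
V/II-2 ? ·: vv|Vv|VV
V/II-3 aff I-1×I-2: Vv
V/II-4 aff I-1×I-2: Vv
V/III-1 aff II-1×II-2: Vv|VV
⇒ V over [I-1,I-2,II-1,II-2,II-3,II-4,III-1]: 12 consistent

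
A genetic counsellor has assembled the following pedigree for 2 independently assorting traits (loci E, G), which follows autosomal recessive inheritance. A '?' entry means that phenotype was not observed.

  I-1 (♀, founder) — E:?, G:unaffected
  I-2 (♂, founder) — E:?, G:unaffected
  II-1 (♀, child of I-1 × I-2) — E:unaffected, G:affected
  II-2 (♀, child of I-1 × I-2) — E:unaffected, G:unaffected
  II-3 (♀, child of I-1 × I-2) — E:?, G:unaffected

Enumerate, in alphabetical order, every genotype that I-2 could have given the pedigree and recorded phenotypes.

I-2 ∈ {EE Gg, Ee Gg, ee Gg}

E/I-1 ? ·: EE|Ee|ee
E/I-2 ? ·: EE|Ee|ee
E/II-1 un I-1×I-2: EE|Ee
E/II-2 un I-1×I-2: EE|Ee
E/II-3 ? I-1×I-2: EE|Ee|ee
⇒ E over [I-1,I-2,II-1,II-2,II-3]: 35 consistent
G/I-1 un ·: Gg
G/I-2 un ·: Gg
G/II-1 aff I-1×I-2: gg
G/II-2 un I-1×I-2: GG|Gg
G/II-3 un I-1×I-2: GG|Gg
⇒ G over [I-1,I-2,II-1,II-2,II-3]: 4 consistent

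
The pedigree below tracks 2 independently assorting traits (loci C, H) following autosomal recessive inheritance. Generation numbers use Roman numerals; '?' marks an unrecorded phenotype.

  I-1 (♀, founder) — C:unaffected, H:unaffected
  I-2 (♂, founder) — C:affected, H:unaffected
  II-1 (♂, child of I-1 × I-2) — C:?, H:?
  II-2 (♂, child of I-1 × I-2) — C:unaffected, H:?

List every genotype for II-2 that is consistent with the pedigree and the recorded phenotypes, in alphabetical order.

C/I-1 un ·: CC|Cc
C/I-2 aff ·: cc
C/II-1 ? I-1×I-2: Cc|cc
C/II-2 un I-1×I-2: Cc
⇒ C over [I-1,I-2,II-1,II-2]: 3 consistent
H/I-1 un ·: HH|Hh
H/I-2 un ·: HH|Hh
H/II-1 ? I-1×I-2: HH|Hh|hh
H/II-2 ? I-1×I-2: HH|Hh|hh
⇒ H over [I-1,I-2,II-1,II-2]: 18 consistent

II-2 ∈ {Cc HH, Cc Hh, Cc hh}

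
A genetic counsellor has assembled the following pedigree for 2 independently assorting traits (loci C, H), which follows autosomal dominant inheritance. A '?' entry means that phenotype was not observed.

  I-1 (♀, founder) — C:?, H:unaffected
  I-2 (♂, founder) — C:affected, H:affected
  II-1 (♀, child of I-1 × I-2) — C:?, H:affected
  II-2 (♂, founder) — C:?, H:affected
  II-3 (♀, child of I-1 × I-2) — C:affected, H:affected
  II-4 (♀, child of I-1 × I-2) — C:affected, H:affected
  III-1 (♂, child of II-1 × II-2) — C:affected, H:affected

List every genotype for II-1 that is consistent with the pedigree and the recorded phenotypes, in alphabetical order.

C/I-1 ? ·: cc|Cc|CC
C/I-2 aff ·: Cc|CC
C/II-1 ? I-1×I-2: cc|Cc|CC
C/II-2 ? ·: cc|Cc|CC
C/II-3 aff I-1×I-2: Cc|CC
C/II-4 aff I-1×I-2: Cc|CC
C/III-1 aff II-1×II-2: Cc|CC
⇒ C over [I-1,I-2,II-1,II-2,II-3,II-4,III-1]: 132 consistent
H/I-1 un ·: hh
H/I-2 aff ·: Hh|HH
H/II-1 aff I-1×I-2: Hh
H/II-2 aff ·: Hh|HH
H/II-3 aff I-1×I-2: Hh
H/II-4 aff I-1×I-2: Hh
H/III-1 aff II-1×II-2: Hh|HH
⇒ H over [I-1,I-2,II-1,II-2,II-3,II-4,III-1]: 8 consistent

II-1 ∈ {CC Hh, Cc Hh, cc Hh}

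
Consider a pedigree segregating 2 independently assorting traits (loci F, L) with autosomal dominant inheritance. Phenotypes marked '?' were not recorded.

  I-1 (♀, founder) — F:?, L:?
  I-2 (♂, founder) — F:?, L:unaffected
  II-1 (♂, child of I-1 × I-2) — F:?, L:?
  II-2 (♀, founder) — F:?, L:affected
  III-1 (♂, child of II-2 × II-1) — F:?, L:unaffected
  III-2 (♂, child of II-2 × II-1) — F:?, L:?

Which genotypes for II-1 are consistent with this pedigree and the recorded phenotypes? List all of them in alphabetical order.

F/I-1 ? ·: ff|Ff|FF
F/I-2 ? ·: ff|Ff|FF
F/II-1 ? I-1×I-2: ff|Ff|FF
F/II-2 ? ·: ff|Ff|FF
F/III-1 ? II-2×II-1: ff|Ff|FF
F/III-2 ? II-2×II-1: ff|Ff|FF
⇒ F over [I-1,I-2,II-1,II-2,III-1,III-2]: 167 consistent
L/I-1 ? ·: ll|Ll|LL
L/I-2 un ·: ll
L/II-1 ? I-1×I-2: ll|Ll
L/II-2 aff ·: Ll
L/III-1 un II-2×II-1: ll
L/III-2 ? II-2×II-1: ll|Ll|LL
⇒ L over [I-1,I-2,II-1,II-2,III-1,III-2]: 10 consistent

II-1 ∈ {FF Ll, FF ll, Ff Ll, Ff ll, ff Ll, ff ll}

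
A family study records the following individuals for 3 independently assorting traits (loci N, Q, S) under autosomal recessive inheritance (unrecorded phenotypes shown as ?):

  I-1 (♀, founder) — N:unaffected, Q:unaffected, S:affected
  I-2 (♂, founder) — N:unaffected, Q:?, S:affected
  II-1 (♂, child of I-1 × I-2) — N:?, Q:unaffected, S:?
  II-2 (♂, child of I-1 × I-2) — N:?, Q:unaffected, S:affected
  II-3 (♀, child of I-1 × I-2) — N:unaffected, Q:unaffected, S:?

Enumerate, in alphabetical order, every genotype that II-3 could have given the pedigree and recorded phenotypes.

II-3 ∈ {NN QQ ss, NN Qq ss, Nn QQ ss, Nn Qq ss}

N/I-1 un ·: NN|Nn
N/I-2 un ·: NN|Nn
N/II-1 ? I-1×I-2: NN|Nn|nn
N/II-2 ? I-1×I-2: NN|Nn|nn
N/II-3 un I-1×I-2: NN|Nn
⇒ N over [I-1,I-2,II-1,II-2,II-3]: 35 consistent
Q/I-1 un ·: QQ|Qq
Q/I-2 ? ·: QQ|Qq|qq
Q/II-1 un I-1×I-2: QQ|Qq
Q/II-2 un I-1×I-2: QQ|Qq
Q/II-3 un I-1×I-2: QQ|Qq
⇒ Q over [I-1,I-2,II-1,II-2,II-3]: 27 consistent
S/I-1 aff ·: ss
S/I-2 aff ·: ss
S/II-1 ? I-1×I-2: ss
S/II-2 aff I-1×I-2: ss
S/II-3 ? I-1×I-2: ss
⇒ S over [I-1,I-2,II-1,II-2,II-3]: 1 consistent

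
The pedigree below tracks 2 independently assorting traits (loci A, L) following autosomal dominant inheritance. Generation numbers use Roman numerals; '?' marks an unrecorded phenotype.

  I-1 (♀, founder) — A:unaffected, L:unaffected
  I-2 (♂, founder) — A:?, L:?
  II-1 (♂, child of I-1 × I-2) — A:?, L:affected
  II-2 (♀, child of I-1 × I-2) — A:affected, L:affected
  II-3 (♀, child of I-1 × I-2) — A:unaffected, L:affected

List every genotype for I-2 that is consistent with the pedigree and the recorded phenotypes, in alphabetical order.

I-2 ∈ {Aa LL, Aa Ll}

A/I-1 un ·: aa
A/I-2 ? ·: Aa
A/II-1 ? I-1×I-2: aa|Aa
A/II-2 aff I-1×I-2: Aa
A/II-3 un I-1×I-2: aa
⇒ A over [I-1,I-2,II-1,II-2,II-3]: 2 consistent
L/I-1 un ·: ll
L/I-2 ? ·: Ll|LL
L/II-1 aff I-1×I-2: Ll
L/II-2 aff I-1×I-2: Ll
L/II-3 aff I-1×I-2: Ll
⇒ L over [I-1,I-2,II-1,II-2,II-3]: 2 consistent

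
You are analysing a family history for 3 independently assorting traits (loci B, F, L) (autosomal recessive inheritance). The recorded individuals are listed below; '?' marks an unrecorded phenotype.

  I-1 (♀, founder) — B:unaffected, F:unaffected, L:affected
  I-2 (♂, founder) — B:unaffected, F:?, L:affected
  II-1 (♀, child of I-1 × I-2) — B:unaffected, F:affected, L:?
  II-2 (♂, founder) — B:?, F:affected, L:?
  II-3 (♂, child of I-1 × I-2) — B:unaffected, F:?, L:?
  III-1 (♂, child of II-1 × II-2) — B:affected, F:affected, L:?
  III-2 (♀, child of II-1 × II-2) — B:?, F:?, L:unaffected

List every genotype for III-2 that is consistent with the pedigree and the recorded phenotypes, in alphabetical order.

B/I-1 un ·: BB|Bb
B/I-2 un ·: BB|Bb
B/II-1 un I-1×I-2: Bb
B/II-2 ? ·: Bb|bb
B/II-3 un I-1×I-2: BB|Bb
B/III-1 aff II-1×II-2: bb
B/III-2 ? II-1×II-2: BB|Bb|bb
⇒ B over [I-1,I-2,II-1,II-2,II-3,III-1,III-2]: 30 consistent
F/I-1 un ·: Ff
F/I-2 ? ·: Ff|ff
F/II-1 aff I-1×I-2: ff
F/II-2 aff ·: ff
F/II-3 ? I-1×I-2: FF|Ff|ff
F/III-1 aff II-1×II-2: ff
F/III-2 ? II-1×II-2: ff
⇒ F over [I-1,I-2,II-1,II-2,II-3,III-1,III-2]: 5 consistent
L/I-1 aff ·: ll
L/I-2 aff ·: ll
L/II-1 ? I-1×I-2: ll
L/II-2 ? ·: LL|Ll
L/II-3 ? I-1×I-2: ll
L/III-1 ? II-1×II-2: Ll|ll
L/III-2 un II-1×II-2: Ll
⇒ L over [I-1,I-2,II-1,II-2,II-3,III-1,III-2]: 3 consistent

III-2 ∈ {BB ff Ll, Bb ff Ll, bb ff Ll}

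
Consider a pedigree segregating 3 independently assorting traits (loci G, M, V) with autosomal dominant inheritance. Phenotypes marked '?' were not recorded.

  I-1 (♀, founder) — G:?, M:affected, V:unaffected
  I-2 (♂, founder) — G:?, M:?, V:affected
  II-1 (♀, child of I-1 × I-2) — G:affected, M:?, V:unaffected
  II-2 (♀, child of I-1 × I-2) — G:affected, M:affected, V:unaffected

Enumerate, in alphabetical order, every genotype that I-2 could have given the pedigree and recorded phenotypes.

I-2 ∈ {GG MM Vv, GG Mm Vv, GG mm Vv, Gg MM Vv, Gg Mm Vv, Gg mm Vv, gg MM Vv, gg Mm Vv, gg mm Vv}

G/I-1 ? ·: gg|Gg|GG
G/I-2 ? ·: gg|Gg|GG
G/II-1 aff I-1×I-2: Gg|GG
G/II-2 aff I-1×I-2: Gg|GG
⇒ G over [I-1,I-2,II-1,II-2]: 17 consistent
M/I-1 aff ·: Mm|MM
M/I-2 ? ·: mm|Mm|MM
M/II-1 ? I-1×I-2: mm|Mm|MM
M/II-2 aff I-1×I-2: Mm|MM
⇒ M over [I-1,I-2,II-1,II-2]: 18 consistent
V/I-1 un ·: vv
V/I-2 aff ·: Vv
V/II-1 un I-1×I-2: vv
V/II-2 un I-1×I-2: vv
⇒ V over [I-1,I-2,II-1,II-2]: 1 consistent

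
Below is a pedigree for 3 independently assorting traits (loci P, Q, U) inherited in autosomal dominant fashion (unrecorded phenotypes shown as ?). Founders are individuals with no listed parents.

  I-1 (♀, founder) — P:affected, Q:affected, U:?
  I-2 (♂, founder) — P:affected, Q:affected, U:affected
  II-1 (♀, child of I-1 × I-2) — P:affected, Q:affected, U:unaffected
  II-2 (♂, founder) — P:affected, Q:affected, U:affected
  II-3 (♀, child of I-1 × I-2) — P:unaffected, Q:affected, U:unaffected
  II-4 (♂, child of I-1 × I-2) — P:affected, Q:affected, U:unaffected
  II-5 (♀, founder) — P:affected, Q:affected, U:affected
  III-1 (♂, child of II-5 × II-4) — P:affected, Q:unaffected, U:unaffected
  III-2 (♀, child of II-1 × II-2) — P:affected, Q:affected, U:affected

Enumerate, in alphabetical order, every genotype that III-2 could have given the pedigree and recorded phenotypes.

P/I-1 aff ·: Pp
P/I-2 aff ·: Pp
P/II-1 aff I-1×I-2: Pp|PP
P/II-2 aff ·: Pp|PP
P/II-3 un I-1×I-2: pp
P/II-4 aff I-1×I-2: Pp|PP
P/II-5 aff ·: Pp|PP
P/III-1 aff II-5×II-4: Pp|PP
P/III-2 aff II-1×II-2: Pp|PP
⇒ P over [I-1,I-2,II-1,II-2,II-3,II-4,II-5,III-1,III-2]: 49 consistent
Q/I-1 aff ·: Qq|QQ
Q/I-2 aff ·: Qq|QQ
Q/II-1 aff I-1×I-2: Qq|QQ
Q/II-2 aff ·: Qq|QQ
Q/II-3 aff I-1×I-2: Qq|QQ
Q/II-4 aff I-1×I-2: Qq
Q/II-5 aff ·: Qq
Q/III-1 un II-5×II-4: qq
Q/III-2 aff II-1×II-2: Qq|QQ
⇒ Q over [I-1,I-2,II-1,II-2,II-3,II-4,II-5,III-1,III-2]: 42 consistent
U/I-1 ? ·: uu|Uu
U/I-2 aff ·: Uu
U/II-1 un I-1×I-2: uu
U/II-2 aff ·: Uu|UU
U/II-3 un I-1×I-2: uu
U/II-4 un I-1×I-2: uu
U/II-5 aff ·: Uu
U/III-1 un II-5×II-4: uu
U/III-2 aff II-1×II-2: Uu
⇒ U over [I-1,I-2,II-1,II-2,II-3,II-4,II-5,III-1,III-2]: 4 consistent

III-2 ∈ {PP QQ Uu, PP Qq Uu, Pp QQ Uu, Pp Qq Uu}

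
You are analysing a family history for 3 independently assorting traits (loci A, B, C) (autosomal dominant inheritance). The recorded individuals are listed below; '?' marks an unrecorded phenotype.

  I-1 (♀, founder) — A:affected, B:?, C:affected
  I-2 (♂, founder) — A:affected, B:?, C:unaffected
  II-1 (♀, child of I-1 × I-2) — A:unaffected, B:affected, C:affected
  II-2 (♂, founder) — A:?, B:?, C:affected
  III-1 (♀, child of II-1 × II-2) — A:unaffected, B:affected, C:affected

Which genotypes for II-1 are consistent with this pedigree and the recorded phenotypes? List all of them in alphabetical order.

II-1 ∈ {aa BB Cc, aa Bb Cc}

A/I-1 aff ·: Aa
A/I-2 aff ·: Aa
A/II-1 un I-1×I-2: aa
A/II-2 ? ·: aa|Aa
A/III-1 un II-1×II-2: aa
⇒ A over [I-1,I-2,II-1,II-2,III-1]: 2 consistent
B/I-1 ? ·: bb|Bb|BB
B/I-2 ? ·: bb|Bb|BB
B/II-1 aff I-1×I-2: Bb|BB
B/II-2 ? ·: bb|Bb|BB
B/III-1 aff II-1×II-2: Bb|BB
⇒ B over [I-1,I-2,II-1,II-2,III-1]: 51 consistent
C/I-1 aff ·: Cc|CC
C/I-2 un ·: cc
C/II-1 aff I-1×I-2: Cc
C/II-2 aff ·: Cc|CC
C/III-1 aff II-1×II-2: Cc|CC
⇒ C over [I-1,I-2,II-1,II-2,III-1]: 8 consistent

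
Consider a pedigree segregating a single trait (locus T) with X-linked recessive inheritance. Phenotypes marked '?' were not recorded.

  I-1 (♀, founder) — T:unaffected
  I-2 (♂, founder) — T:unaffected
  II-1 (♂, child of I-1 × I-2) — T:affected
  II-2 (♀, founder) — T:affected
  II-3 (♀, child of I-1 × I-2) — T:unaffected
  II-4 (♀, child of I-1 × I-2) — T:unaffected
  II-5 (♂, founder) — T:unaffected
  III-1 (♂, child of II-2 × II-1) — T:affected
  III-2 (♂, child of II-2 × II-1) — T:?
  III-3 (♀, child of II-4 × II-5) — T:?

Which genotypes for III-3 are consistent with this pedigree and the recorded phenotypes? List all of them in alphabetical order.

T/I-1 un ·: X^TX^t
T/I-2 un ·: X^TY
T/II-1 aff I-1×I-2: X^tY
T/II-2 aff ·: X^tX^t
T/II-3 un I-1×I-2: X^TX^T|X^TX^t
T/II-4 un I-1×I-2: X^TX^T|X^TX^t
T/II-5 un ·: X^TY
T/III-1 aff II-2×II-1: X^tY
T/III-2 ? II-2×II-1: X^tY
T/III-3 ? II-4×II-5: X^TX^T|X^TX^t
⇒ T over [I-1,I-2,II-1,II-2,II-3,II-4,II-5,III-1,III-2,III-3]: 6 consistent

III-3 ∈ {X^TX^T, X^TX^t}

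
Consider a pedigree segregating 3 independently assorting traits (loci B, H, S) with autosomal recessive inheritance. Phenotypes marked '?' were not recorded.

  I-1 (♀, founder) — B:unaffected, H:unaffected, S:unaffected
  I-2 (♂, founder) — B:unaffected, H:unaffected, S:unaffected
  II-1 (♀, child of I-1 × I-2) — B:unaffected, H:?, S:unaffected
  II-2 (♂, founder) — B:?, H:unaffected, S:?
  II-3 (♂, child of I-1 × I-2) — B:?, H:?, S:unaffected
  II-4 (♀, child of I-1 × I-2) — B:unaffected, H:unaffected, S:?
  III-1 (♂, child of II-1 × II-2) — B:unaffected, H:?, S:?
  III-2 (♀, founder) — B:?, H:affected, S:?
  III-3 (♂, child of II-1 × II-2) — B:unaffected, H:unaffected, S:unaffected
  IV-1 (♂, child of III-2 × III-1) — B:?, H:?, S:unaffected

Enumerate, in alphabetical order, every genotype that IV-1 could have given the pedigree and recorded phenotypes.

IV-1 ∈ {BB Hh SS, BB Hh Ss, BB hh SS, BB hh Ss, Bb Hh SS, Bb Hh Ss, Bb hh SS, Bb hh Ss, bb Hh SS, bb Hh Ss, bb hh SS, bb hh Ss}

B/I-1 un ·: BB|Bb
B/I-2 un ·: BB|Bb
B/II-1 un I-1×I-2: BB|Bb
B/II-2 ? ·: BB|Bb|bb
B/II-3 ? I-1×I-2: BB|Bb|bb
B/II-4 un I-1×I-2: BB|Bb
B/III-1 un II-1×II-2: BB|Bb
B/III-2 ? ·: BB|Bb|bb
B/III-3 un II-1×II-2: BB|Bb
B/IV-1 ? III-2×III-1: BB|Bb|bb
⇒ B over [I-1,I-2,II-1,II-2,II-3,II-4,III-1,III-2,III-3,IV-1]: 1209 consistent
H/I-1 un ·: HH|Hh
H/I-2 un ·: HH|Hh
H/II-1 ? I-1×I-2: HH|Hh|hh
H/II-2 un ·: HH|Hh
H/II-3 ? I-1×I-2: HH|Hh|hh
H/II-4 un I-1×I-2: HH|Hh
H/III-1 ? II-1×II-2: HH|Hh|hh
H/III-2 aff ·: hh
H/III-3 un II-1×II-2: HH|Hh
H/IV-1 ? III-2×III-1: Hh|hh
⇒ H over [I-1,I-2,II-1,II-2,II-3,II-4,III-1,III-2,III-3,IV-1]: 331 consistent
S/I-1 un ·: SS|Ss
S/I-2 un ·: SS|Ss
S/II-1 un I-1×I-2: SS|Ss
S/II-2 ? ·: SS|Ss|ss
S/II-3 un I-1×I-2: SS|Ss
S/II-4 ? I-1×I-2: SS|Ss|ss
S/III-1 ? II-1×II-2: SS|Ss|ss
S/III-2 ? ·: SS|Ss|ss
S/III-3 un II-1×II-2: SS|Ss
S/IV-1 un III-2×III-1: SS|Ss
⇒ S over [I-1,I-2,II-1,II-2,II-3,II-4,III-1,III-2,III-3,IV-1]: 1063 consistent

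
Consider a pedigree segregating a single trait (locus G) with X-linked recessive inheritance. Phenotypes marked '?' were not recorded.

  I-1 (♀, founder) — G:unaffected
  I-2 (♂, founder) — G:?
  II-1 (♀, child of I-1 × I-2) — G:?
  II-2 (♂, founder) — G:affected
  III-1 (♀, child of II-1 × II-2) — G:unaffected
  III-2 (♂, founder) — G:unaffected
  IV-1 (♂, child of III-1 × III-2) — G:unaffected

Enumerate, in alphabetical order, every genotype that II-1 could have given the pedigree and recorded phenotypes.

II-1 ∈ {X^GX^G, X^GX^g}

G/I-1 un ·: X^GX^G|X^GX^g
G/I-2 ? ·: X^GY|X^gY
G/II-1 ? I-1×I-2: X^GX^G|X^GX^g
G/II-2 aff ·: X^gY
G/III-1 un II-1×II-2: X^GX^g
G/III-2 un ·: X^GY
G/IV-1 un III-1×III-2: X^GY
⇒ G over [I-1,I-2,II-1,II-2,III-1,III-2,IV-1]: 5 consistent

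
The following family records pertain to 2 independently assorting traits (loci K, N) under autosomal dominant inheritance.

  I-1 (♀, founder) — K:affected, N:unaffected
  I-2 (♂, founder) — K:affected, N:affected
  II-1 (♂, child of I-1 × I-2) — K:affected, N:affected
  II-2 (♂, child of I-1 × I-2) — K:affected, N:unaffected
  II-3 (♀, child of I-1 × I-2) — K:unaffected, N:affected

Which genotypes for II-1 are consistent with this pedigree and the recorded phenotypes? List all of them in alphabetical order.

K/I-1 aff ·: Kk
K/I-2 aff ·: Kk
K/II-1 aff I-1×I-2: Kk|KK
K/II-2 aff I-1×I-2: Kk|KK
K/II-3 un I-1×I-2: kk
⇒ K over [I-1,I-2,II-1,II-2,II-3]: 4 consistent
N/I-1 un ·: nn
N/I-2 aff ·: Nn
N/II-1 aff I-1×I-2: Nn
N/II-2 un I-1×I-2: nn
N/II-3 aff I-1×I-2: Nn
⇒ N over [I-1,I-2,II-1,II-2,II-3]: 1 consistent

II-1 ∈ {KK Nn, Kk Nn}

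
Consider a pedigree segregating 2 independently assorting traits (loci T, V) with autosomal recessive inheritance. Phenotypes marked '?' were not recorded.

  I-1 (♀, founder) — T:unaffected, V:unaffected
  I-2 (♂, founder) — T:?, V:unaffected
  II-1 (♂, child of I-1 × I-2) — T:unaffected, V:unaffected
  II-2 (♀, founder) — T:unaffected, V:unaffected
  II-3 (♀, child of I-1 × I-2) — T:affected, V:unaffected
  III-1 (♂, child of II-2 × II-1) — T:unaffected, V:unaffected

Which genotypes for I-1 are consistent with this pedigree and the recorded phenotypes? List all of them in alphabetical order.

T/I-1 un ·: Tt
T/I-2 ? ·: Tt|tt
T/II-1 un I-1×I-2: TT|Tt
T/II-2 un ·: TT|Tt
T/II-3 aff I-1×I-2: tt
T/III-1 un II-2×II-1: TT|Tt
⇒ T over [I-1,I-2,II-1,II-2,II-3,III-1]: 11 consistent
V/I-1 un ·: VV|Vv
V/I-2 un ·: VV|Vv
V/II-1 un I-1×I-2: VV|Vv
V/II-2 un ·: VV|Vv
V/II-3 un I-1×I-2: VV|Vv
V/III-1 un II-2×II-1: VV|Vv
⇒ V over [I-1,I-2,II-1,II-2,II-3,III-1]: 45 consistent

I-1 ∈ {Tt VV, Tt Vv}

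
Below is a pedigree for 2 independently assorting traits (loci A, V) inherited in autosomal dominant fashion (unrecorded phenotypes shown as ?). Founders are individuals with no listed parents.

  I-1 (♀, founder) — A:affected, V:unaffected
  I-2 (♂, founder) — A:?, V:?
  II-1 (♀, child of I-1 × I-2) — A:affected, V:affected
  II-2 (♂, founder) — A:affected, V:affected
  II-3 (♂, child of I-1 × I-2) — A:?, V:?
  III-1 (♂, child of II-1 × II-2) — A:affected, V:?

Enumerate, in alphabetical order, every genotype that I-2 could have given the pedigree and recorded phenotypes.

A/I-1 aff ·: Aa|AA
A/I-2 ? ·: aa|Aa|AA
A/II-1 aff I-1×I-2: Aa|AA
A/II-2 aff ·: Aa|AA
A/II-3 ? I-1×I-2: aa|Aa|AA
A/III-1 aff II-1×II-2: Aa|AA
⇒ A over [I-1,I-2,II-1,II-2,II-3,III-1]: 64 consistent
V/I-1 un ·: vv
V/I-2 ? ·: Vv|VV
V/II-1 aff I-1×I-2: Vv
V/II-2 aff ·: Vv|VV
V/II-3 ? I-1×I-2: vv|Vv
V/III-1 ? II-1×II-2: vv|Vv|VV
⇒ V over [I-1,I-2,II-1,II-2,II-3,III-1]: 15 consistent

I-2 ∈ {AA VV, AA Vv, Aa VV, Aa Vv, aa VV, aa Vv}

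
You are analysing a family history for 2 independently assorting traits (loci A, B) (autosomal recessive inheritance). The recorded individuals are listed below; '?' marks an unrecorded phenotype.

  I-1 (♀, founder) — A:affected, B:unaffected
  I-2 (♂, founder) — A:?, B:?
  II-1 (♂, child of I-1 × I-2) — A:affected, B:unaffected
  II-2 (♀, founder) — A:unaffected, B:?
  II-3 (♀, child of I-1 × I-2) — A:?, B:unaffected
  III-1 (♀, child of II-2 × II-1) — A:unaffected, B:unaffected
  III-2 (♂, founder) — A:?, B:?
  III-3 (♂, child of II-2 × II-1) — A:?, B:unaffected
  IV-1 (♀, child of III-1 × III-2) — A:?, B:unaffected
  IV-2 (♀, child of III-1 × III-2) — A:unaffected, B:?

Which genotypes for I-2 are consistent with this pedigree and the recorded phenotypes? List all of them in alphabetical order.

I-2 ∈ {Aa BB, Aa Bb, Aa bb, aa BB, aa Bb, aa bb}

A/I-1 aff ·: aa
A/I-2 ? ·: Aa|aa
A/II-1 aff I-1×I-2: aa
A/II-2 un ·: AA|Aa
A/II-3 ? I-1×I-2: Aa|aa
A/III-1 un II-2×II-1: Aa
A/III-2 ? ·: AA|Aa|aa
A/III-3 ? II-2×II-1: Aa|aa
A/IV-1 ? III-1×III-2: AA|Aa|aa
A/IV-2 un III-1×III-2: AA|Aa
⇒ A over [I-1,I-2,II-1,II-2,II-3,III-1,III-2,III-3,IV-1,IV-2]: 108 consistent
B/I-1 un ·: BB|Bb
B/I-2 ? ·: BB|Bb|bb
B/II-1 un I-1×I-2: BB|Bb
B/II-2 ? ·: BB|Bb|bb
B/II-3 un I-1×I-2: BB|Bb
B/III-1 un II-2×II-1: BB|Bb
B/III-2 ? ·: BB|Bb|bb
B/III-3 un II-2×II-1: BB|Bb
B/IV-1 un III-1×III-2: BB|Bb
B/IV-2 ? III-1×III-2: BB|Bb|bb
⇒ B over [I-1,I-2,II-1,II-2,II-3,III-1,III-2,III-3,IV-1,IV-2]: 1050 consistent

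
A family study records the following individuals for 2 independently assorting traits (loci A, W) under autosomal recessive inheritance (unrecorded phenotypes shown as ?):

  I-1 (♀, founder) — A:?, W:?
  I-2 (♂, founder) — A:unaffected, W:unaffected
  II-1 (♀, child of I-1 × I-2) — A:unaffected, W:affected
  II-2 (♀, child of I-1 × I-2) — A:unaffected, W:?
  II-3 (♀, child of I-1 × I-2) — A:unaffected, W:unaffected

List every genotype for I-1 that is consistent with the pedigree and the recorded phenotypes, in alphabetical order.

A/I-1 ? ·: AA|Aa|aa
A/I-2 un ·: AA|Aa
A/II-1 un I-1×I-2: AA|Aa
A/II-2 un I-1×I-2: AA|Aa
A/II-3 un I-1×I-2: AA|Aa
⇒ A over [I-1,I-2,II-1,II-2,II-3]: 27 consistent
W/I-1 ? ·: Ww|ww
W/I-2 un ·: Ww
W/II-1 aff I-1×I-2: ww
W/II-2 ? I-1×I-2: WW|Ww|ww
W/II-3 un I-1×I-2: WW|Ww
⇒ W over [I-1,I-2,II-1,II-2,II-3]: 8 consistent

I-1 ∈ {AA Ww, AA ww, Aa Ww, Aa ww, aa Ww, aa ww}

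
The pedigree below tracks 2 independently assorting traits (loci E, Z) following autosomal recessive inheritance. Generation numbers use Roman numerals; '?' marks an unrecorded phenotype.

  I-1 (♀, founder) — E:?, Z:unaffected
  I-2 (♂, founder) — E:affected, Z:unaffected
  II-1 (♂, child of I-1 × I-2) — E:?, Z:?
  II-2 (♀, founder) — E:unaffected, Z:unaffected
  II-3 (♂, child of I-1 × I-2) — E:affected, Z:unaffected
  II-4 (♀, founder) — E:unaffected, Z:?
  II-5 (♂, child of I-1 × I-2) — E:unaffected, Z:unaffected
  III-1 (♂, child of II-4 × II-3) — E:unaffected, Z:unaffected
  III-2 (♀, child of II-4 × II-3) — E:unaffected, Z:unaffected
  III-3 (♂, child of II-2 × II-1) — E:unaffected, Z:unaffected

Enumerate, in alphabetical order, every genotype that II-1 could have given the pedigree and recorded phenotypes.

II-1 ∈ {Ee ZZ, Ee Zz, Ee zz, ee ZZ, ee Zz, ee zz}

E/I-1 ? ·: Ee
E/I-2 aff ·: ee
E/II-1 ? I-1×I-2: Ee|ee
E/II-2 un ·: EE|Ee
E/II-3 aff I-1×I-2: ee
E/II-4 un ·: EE|Ee
E/II-5 un I-1×I-2: Ee
E/III-1 un II-4×II-3: Ee
E/III-2 un II-4×II-3: Ee
E/III-3 un II-2×II-1: EE|Ee
⇒ E over [I-1,I-2,II-1,II-2,II-3,II-4,II-5,III-1,III-2,III-3]: 12 consistent
Z/I-1 un ·: ZZ|Zz
Z/I-2 un ·: ZZ|Zz
Z/II-1 ? I-1×I-2: ZZ|Zz|zz
Z/II-2 un ·: ZZ|Zz
Z/II-3 un I-1×I-2: ZZ|Zz
Z/II-4 ? ·: ZZ|Zz|zz
Z/II-5 un I-1×I-2: ZZ|Zz
Z/III-1 un II-4×II-3: ZZ|Zz
Z/III-2 un II-4×II-3: ZZ|Zz
Z/III-3 un II-2×II-1: ZZ|Zz
⇒ Z over [I-1,I-2,II-1,II-2,II-3,II-4,II-5,III-1,III-2,III-3]: 708 consistent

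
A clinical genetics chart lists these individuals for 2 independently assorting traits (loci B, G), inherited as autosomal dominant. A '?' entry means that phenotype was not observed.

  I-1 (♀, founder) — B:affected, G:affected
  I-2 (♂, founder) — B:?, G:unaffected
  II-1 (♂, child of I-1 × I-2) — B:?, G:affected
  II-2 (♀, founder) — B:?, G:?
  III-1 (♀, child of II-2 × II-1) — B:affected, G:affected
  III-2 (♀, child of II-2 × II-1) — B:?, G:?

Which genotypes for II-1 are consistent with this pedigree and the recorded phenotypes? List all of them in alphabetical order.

II-1 ∈ {BB Gg, Bb Gg, bb Gg}

B/I-1 aff ·: Bb|BB
B/I-2 ? ·: bb|Bb|BB
B/II-1 ? I-1×I-2: bb|Bb|BB
B/II-2 ? ·: bb|Bb|BB
B/III-1 aff II-2×II-1: Bb|BB
B/III-2 ? II-2×II-1: bb|Bb|BB
⇒ B over [I-1,I-2,II-1,II-2,III-1,III-2]: 90 consistent
G/I-1 aff ·: Gg|GG
G/I-2 un ·: gg
G/II-1 aff I-1×I-2: Gg
G/II-2 ? ·: gg|Gg|GG
G/III-1 aff II-2×II-1: Gg|GG
G/III-2 ? II-2×II-1: gg|Gg|GG
⇒ G over [I-1,I-2,II-1,II-2,III-1,III-2]: 24 consistent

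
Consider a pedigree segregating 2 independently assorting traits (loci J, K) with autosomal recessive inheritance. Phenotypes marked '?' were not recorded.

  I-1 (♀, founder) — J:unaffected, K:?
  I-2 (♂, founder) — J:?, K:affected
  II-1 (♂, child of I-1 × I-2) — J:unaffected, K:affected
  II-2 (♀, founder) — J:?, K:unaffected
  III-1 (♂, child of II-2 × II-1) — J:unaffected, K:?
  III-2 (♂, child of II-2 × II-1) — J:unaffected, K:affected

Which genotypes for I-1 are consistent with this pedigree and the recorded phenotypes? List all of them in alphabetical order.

I-1 ∈ {JJ Kk, JJ kk, Jj Kk, Jj kk}

J/I-1 un ·: JJ|Jj
J/I-2 ? ·: JJ|Jj|jj
J/II-1 un I-1×I-2: JJ|Jj
J/II-2 ? ·: JJ|Jj|jj
J/III-1 un II-2×II-1: JJ|Jj
J/III-2 un II-2×II-1: JJ|Jj
⇒ J over [I-1,I-2,II-1,II-2,III-1,III-2]: 69 consistent
K/I-1 ? ·: Kk|kk
K/I-2 aff ·: kk
K/II-1 aff I-1×I-2: kk
K/II-2 un ·: Kk
K/III-1 ? II-2×II-1: Kk|kk
K/III-2 aff II-2×II-1: kk
⇒ K over [I-1,I-2,II-1,II-2,III-1,III-2]: 4 consistent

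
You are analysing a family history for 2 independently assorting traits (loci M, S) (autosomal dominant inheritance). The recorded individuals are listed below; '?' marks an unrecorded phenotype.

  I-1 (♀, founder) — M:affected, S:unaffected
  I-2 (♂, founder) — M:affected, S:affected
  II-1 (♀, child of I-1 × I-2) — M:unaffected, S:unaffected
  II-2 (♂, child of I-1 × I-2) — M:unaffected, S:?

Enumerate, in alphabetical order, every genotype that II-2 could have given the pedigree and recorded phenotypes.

M/I-1 aff ·: Mm
M/I-2 aff ·: Mm
M/II-1 un I-1×I-2: mm
M/II-2 un I-1×I-2: mm
⇒ M over [I-1,I-2,II-1,II-2]: 1 consistent
S/I-1 un ·: ss
S/I-2 aff ·: Ss
S/II-1 un I-1×I-2: ss
S/II-2 ? I-1×I-2: ss|Ss
⇒ S over [I-1,I-2,II-1,II-2]: 2 consistent

II-2 ∈ {mm Ss, mm ss}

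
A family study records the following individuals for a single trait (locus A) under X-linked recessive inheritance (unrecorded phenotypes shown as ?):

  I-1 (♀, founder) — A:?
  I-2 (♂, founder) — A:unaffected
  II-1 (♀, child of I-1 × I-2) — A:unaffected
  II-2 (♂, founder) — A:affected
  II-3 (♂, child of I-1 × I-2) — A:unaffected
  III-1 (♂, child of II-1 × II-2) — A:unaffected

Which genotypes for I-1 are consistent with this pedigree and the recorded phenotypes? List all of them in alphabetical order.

A/I-1 ? ·: X^AX^A|X^AX^a
A/I-2 un ·: X^AY
A/II-1 un I-1×I-2: X^AX^A|X^AX^a
A/II-2 aff ·: X^aY
A/II-3 un I-1×I-2: X^AY
A/III-1 un II-1×II-2: X^AY
⇒ A over [I-1,I-2,II-1,II-2,II-3,III-1]: 3 consistent

I-1 ∈ {X^AX^A, X^AX^a}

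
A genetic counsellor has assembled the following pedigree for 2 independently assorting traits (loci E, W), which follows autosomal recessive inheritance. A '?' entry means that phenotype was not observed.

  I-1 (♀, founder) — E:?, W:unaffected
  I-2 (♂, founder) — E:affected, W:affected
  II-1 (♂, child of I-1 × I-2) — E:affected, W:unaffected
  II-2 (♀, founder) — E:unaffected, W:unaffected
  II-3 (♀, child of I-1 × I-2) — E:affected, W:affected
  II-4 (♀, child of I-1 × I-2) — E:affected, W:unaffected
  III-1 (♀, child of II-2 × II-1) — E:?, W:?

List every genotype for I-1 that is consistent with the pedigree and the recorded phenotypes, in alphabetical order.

E/I-1 ? ·: Ee|ee
E/I-2 aff ·: ee
E/II-1 aff I-1×I-2: ee
E/II-2 un ·: EE|Ee
E/II-3 aff I-1×I-2: ee
E/II-4 aff I-1×I-2: ee
E/III-1 ? II-2×II-1: Ee|ee
⇒ E over [I-1,I-2,II-1,II-2,II-3,II-4,III-1]: 6 consistent
W/I-1 un ·: Ww
W/I-2 aff ·: ww
W/II-1 un I-1×I-2: Ww
W/II-2 un ·: WW|Ww
W/II-3 aff I-1×I-2: ww
W/II-4 un I-1×I-2: Ww
W/III-1 ? II-2×II-1: WW|Ww|ww
⇒ W over [I-1,I-2,II-1,II-2,II-3,II-4,III-1]: 5 consistent

I-1 ∈ {Ee Ww, ee Ww}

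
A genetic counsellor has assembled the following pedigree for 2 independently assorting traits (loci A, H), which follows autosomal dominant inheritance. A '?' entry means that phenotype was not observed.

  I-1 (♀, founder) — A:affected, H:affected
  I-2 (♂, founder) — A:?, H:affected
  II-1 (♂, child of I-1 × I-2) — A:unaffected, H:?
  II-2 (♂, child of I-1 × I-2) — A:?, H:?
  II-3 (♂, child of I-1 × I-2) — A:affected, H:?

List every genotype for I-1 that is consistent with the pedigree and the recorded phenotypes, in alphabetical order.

I-1 ∈ {Aa HH, Aa Hh}

A/I-1 aff ·: Aa
A/I-2 ? ·: aa|Aa
A/II-1 un I-1×I-2: aa
A/II-2 ? I-1×I-2: aa|Aa|AA
A/II-3 aff I-1×I-2: Aa|AA
⇒ A over [I-1,I-2,II-1,II-2,II-3]: 8 consistent
H/I-1 aff ·: Hh|HH
H/I-2 aff ·: Hh|HH
H/II-1 ? I-1×I-2: hh|Hh|HH
H/II-2 ? I-1×I-2: hh|Hh|HH
H/II-3 ? I-1×I-2: hh|Hh|HH
⇒ H over [I-1,I-2,II-1,II-2,II-3]: 44 consistent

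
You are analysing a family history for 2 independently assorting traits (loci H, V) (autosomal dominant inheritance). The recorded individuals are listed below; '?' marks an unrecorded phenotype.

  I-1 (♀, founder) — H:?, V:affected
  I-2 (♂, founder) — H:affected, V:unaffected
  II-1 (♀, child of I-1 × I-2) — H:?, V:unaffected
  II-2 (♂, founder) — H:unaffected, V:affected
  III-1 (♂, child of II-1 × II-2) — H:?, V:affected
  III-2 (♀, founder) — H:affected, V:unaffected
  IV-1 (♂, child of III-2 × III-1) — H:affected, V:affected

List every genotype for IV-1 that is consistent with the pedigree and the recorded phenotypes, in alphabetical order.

H/I-1 ? ·: hh|Hh|HH
H/I-2 aff ·: Hh|HH
H/II-1 ? I-1×I-2: hh|Hh|HH
H/II-2 un ·: hh
H/III-1 ? II-1×II-2: hh|Hh
H/III-2 aff ·: Hh|HH
H/IV-1 aff III-2×III-1: Hh|HH
⇒ H over [I-1,I-2,II-1,II-2,III-1,III-2,IV-1]: 50 consistent
V/I-1 aff ·: Vv
V/I-2 un ·: vv
V/II-1 un I-1×I-2: vv
V/II-2 aff ·: Vv|VV
V/III-1 aff II-1×II-2: Vv
V/III-2 un ·: vv
V/IV-1 aff III-2×III-1: Vv
⇒ V over [I-1,I-2,II-1,II-2,III-1,III-2,IV-1]: 2 consistent

IV-1 ∈ {HH Vv, Hh Vv}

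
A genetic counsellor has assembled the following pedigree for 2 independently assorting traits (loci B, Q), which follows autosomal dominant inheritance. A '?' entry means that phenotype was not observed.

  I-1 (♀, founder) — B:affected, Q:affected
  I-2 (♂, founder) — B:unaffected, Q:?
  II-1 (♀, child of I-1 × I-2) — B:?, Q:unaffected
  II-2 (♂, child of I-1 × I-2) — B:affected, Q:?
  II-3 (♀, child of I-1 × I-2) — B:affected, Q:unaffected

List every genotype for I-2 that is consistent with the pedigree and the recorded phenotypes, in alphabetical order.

B/I-1 aff ·: Bb|BB
B/I-2 un ·: bb
B/II-1 ? I-1×I-2: bb|Bb
B/II-2 aff I-1×I-2: Bb
B/II-3 aff I-1×I-2: Bb
⇒ B over [I-1,I-2,II-1,II-2,II-3]: 3 consistent
Q/I-1 aff ·: Qq
Q/I-2 ? ·: qq|Qq
Q/II-1 un I-1×I-2: qq
Q/II-2 ? I-1×I-2: qq|Qq|QQ
Q/II-3 un I-1×I-2: qq
⇒ Q over [I-1,I-2,II-1,II-2,II-3]: 5 consistent

I-2 ∈ {bb Qq, bb qq}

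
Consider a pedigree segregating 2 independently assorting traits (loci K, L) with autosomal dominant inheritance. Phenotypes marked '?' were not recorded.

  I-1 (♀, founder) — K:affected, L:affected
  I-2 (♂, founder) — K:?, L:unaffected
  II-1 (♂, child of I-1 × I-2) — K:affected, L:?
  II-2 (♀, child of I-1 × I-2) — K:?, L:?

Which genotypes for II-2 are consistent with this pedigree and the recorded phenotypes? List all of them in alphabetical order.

K/I-1 aff ·: Kk|KK
K/I-2 ? ·: kk|Kk|KK
K/II-1 aff I-1×I-2: Kk|KK
K/II-2 ? I-1×I-2: kk|Kk|KK
⇒ K over [I-1,I-2,II-1,II-2]: 18 consistent
L/I-1 aff ·: Ll|LL
L/I-2 un ·: ll
L/II-1 ? I-1×I-2: ll|Ll
L/II-2 ? I-1×I-2: ll|Ll
⇒ L over [I-1,I-2,II-1,II-2]: 5 consistent

II-2 ∈ {KK Ll, KK ll, Kk Ll, Kk ll, kk Ll, kk ll}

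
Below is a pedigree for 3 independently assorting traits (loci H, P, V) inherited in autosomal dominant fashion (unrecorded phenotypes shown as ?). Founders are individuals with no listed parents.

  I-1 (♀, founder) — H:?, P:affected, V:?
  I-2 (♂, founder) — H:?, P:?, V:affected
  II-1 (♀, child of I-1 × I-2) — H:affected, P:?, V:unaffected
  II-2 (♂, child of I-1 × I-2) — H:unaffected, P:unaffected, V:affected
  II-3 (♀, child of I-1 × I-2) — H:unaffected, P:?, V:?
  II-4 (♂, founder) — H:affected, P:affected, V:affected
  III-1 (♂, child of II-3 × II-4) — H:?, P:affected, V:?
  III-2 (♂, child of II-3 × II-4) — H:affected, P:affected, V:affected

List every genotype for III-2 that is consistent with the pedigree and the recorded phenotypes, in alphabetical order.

III-2 ∈ {Hh PP VV, Hh PP Vv, Hh Pp VV, Hh Pp Vv}

H/I-1 ? ·: hh|Hh
H/I-2 ? ·: hh|Hh
H/II-1 aff I-1×I-2: Hh|HH
H/II-2 un I-1×I-2: hh
H/II-3 un I-1×I-2: hh
H/II-4 aff ·: Hh|HH
H/III-1 ? II-3×II-4: hh|Hh
H/III-2 aff II-3×II-4: Hh
⇒ H over [I-1,I-2,II-1,II-2,II-3,II-4,III-1,III-2]: 12 consistent
P/I-1 aff ·: Pp
P/I-2 ? ·: pp|Pp
P/II-1 ? I-1×I-2: pp|Pp|PP
P/II-2 un I-1×I-2: pp
P/II-3 ? I-1×I-2: pp|Pp|PP
P/II-4 aff ·: Pp|PP
P/III-1 aff II-3×II-4: Pp|PP
P/III-2 aff II-3×II-4: Pp|PP
⇒ P over [I-1,I-2,II-1,II-2,II-3,II-4,III-1,III-2]: 65 consistent
V/I-1 ? ·: vv|Vv
V/I-2 aff ·: Vv
V/II-1 un I-1×I-2: vv
V/II-2 aff I-1×I-2: Vv|VV
V/II-3 ? I-1×I-2: vv|Vv|VV
V/II-4 aff ·: Vv|VV
V/III-1 ? II-3×II-4: vv|Vv|VV
V/III-2 aff II-3×II-4: Vv|VV
⇒ V over [I-1,I-2,II-1,II-2,II-3,II-4,III-1,III-2]: 49 consistent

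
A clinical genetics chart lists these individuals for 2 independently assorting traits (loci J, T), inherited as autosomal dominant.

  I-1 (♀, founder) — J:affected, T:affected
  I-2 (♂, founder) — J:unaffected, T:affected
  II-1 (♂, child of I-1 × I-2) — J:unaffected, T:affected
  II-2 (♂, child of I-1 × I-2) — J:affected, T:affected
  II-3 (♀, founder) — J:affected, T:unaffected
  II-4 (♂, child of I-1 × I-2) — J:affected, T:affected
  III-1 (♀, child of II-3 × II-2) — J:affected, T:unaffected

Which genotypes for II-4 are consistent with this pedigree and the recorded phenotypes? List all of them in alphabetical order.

J/I-1 aff ·: Jj
J/I-2 un ·: jj
J/II-1 un I-1×I-2: jj
J/II-2 aff I-1×I-2: Jj
J/II-3 aff ·: Jj|JJ
J/II-4 aff I-1×I-2: Jj
J/III-1 aff II-3×II-2: Jj|JJ
⇒ J over [I-1,I-2,II-1,II-2,II-3,II-4,III-1]: 4 consistent
T/I-1 aff ·: Tt|TT
T/I-2 aff ·: Tt|TT
T/II-1 aff I-1×I-2: Tt|TT
T/II-2 aff I-1×I-2: Tt
T/II-3 un ·: tt
T/II-4 aff I-1×I-2: Tt|TT
T/III-1 un II-3×II-2: tt
⇒ T over [I-1,I-2,II-1,II-2,II-3,II-4,III-1]: 12 consistent

II-4 ∈ {Jj TT, Jj Tt}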